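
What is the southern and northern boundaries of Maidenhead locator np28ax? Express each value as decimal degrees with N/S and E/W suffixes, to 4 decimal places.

68.9583° N, 69.0000° N

Field N=13, P=15: +13·20° lon, +15·10° lat → SW at lon 80°, lat 60°.
Square 2, 8: +2·2° lon, +8·1° lat → SW at lon 84°, lat 68°.
Subsquare a=0, x=23: +0·0.0833333° lon, +23·0.0416667° lat → SW at lon 84°, lat 68.9583°.
Cell spans 0.0833333° lon × 0.0416667° lat.
south 68.9583° N, north 69.0000° N.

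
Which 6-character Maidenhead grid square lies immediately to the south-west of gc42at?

GC32xs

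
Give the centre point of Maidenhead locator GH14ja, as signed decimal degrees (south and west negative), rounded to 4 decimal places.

Field G=6, H=7: +6·20° lon, +7·10° lat → SW at lon -60°, lat -20°.
Square 1, 4: +1·2° lon, +4·1° lat → SW at lon -58°, lat -16°.
Subsquare j=9, a=0: +9·0.0833333° lon, +0·0.0416667° lat → SW at lon -57.25°, lat -16°.
Cell spans 0.0833333° lon × 0.0416667° lat. Centre is SW corner plus half of each.
latitude -15.9792, longitude -57.2083.

-15.9792, -57.2083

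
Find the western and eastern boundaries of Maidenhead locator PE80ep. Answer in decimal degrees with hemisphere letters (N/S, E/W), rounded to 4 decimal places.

136.3333° E, 136.4167° E

Field P=15, E=4: +15·20° lon, +4·10° lat → SW at lon 120°, lat -50°.
Square 8, 0: +8·2° lon, +0·1° lat → SW at lon 136°, lat -50°.
Subsquare e=4, p=15: +4·0.0833333° lon, +15·0.0416667° lat → SW at lon 136.333°, lat -49.375°.
Cell spans 0.0833333° lon × 0.0416667° lat.
west 136.3333° E, east 136.4167° E.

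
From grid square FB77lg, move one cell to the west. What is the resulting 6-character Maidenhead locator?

Longitude subsquare l = 11; −1 → 10 = k.
The latitude characters are unchanged.

FB77kg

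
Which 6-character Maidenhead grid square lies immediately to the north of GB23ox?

GB24oa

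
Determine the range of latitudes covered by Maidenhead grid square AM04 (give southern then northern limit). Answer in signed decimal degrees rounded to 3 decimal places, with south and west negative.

34.000, 35.000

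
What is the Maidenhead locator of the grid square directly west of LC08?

KC98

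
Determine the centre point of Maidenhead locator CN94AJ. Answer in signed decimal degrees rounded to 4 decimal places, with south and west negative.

44.3958, -121.9583

Field C=2, N=13: +2·20° lon, +13·10° lat → SW at lon -140°, lat 40°.
Square 9, 4: +9·2° lon, +4·1° lat → SW at lon -122°, lat 44°.
Subsquare a=0, j=9: +0·0.0833333° lon, +9·0.0416667° lat → SW at lon -122°, lat 44.375°.
Cell spans 0.0833333° lon × 0.0416667° lat. Centre is SW corner plus half of each.
latitude 44.3958, longitude -121.9583.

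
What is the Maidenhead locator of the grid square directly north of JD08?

JD09

Latitude square 8; +1 → 9.
The longitude characters are unchanged.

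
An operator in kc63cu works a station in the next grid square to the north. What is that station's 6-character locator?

Latitude subsquare u = 20; +1 → 21 = v.
The longitude characters are unchanged.

KC63cv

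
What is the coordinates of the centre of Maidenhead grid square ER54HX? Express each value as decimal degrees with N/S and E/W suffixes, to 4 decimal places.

84.9792° N, 89.3750° W

Field E=4, R=17: +4·20° lon, +17·10° lat → SW at lon -100°, lat 80°.
Square 5, 4: +5·2° lon, +4·1° lat → SW at lon -90°, lat 84°.
Subsquare h=7, x=23: +7·0.0833333° lon, +23·0.0416667° lat → SW at lon -89.4167°, lat 84.9583°.
Cell spans 0.0833333° lon × 0.0416667° lat. Centre is SW corner plus half of each.
latitude 84.9792° N, longitude 89.3750° W.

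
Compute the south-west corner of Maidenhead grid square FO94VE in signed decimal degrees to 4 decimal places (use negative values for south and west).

Field F=5, O=14: +5·20° lon, +14·10° lat → SW at lon -80°, lat 50°.
Square 9, 4: +9·2° lon, +4·1° lat → SW at lon -62°, lat 54°.
Subsquare v=21, e=4: +21·0.0833333° lon, +4·0.0416667° lat → SW at lon -60.25°, lat 54.1667°.
latitude 54.1667, longitude -60.2500.

54.1667, -60.2500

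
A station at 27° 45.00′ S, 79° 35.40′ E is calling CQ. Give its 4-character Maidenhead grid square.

MG92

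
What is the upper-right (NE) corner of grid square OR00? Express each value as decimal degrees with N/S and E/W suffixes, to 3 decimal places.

81.000° N, 102.000° E

Field O=14, R=17: +14·20° lon, +17·10° lat → SW at lon 100°, lat 80°.
Square 0, 0: +0·2° lon, +0·1° lat → SW at lon 100°, lat 80°.
Cell spans 2° lon × 1° lat. NE corner is SW corner plus one full cell.
latitude 81.000° N, longitude 102.000° E.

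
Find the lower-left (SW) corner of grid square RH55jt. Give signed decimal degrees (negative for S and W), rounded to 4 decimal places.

-14.2083, 170.7500

Field R=17, H=7: +17·20° lon, +7·10° lat → SW at lon 160°, lat -20°.
Square 5, 5: +5·2° lon, +5·1° lat → SW at lon 170°, lat -15°.
Subsquare j=9, t=19: +9·0.0833333° lon, +19·0.0416667° lat → SW at lon 170.75°, lat -14.2083°.
latitude -14.2083, longitude 170.7500.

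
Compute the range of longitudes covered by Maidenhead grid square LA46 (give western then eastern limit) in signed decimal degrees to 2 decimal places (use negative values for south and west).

48.00, 50.00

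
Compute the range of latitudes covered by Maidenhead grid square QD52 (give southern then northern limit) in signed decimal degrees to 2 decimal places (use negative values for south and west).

-58.00, -57.00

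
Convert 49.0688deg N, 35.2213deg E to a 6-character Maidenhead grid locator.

KN79ob

Add 180° to longitude and 90° to latitude: 215.2213, 139.0688.
Field (20°×10°, letters A–R): lon ⌊215.2213/20⌋ = 10 → K; lat ⌊139.0688/10⌋ = 13 → N.
Square (2°×1°, digits 0–9): lon ⌊15.2213/2⌋ = 7; lat ⌊9.0688/1⌋ = 9.
Subsquare (5′×2.5′, letters a–x): lon ⌊1.2213/0.0833333⌋ = 14 → o; lat ⌊0.0688/0.0416667⌋ = 1 → b.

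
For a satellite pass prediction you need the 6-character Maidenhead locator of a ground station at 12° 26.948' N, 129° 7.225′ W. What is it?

CK52kk

Shift to the Maidenhead origin (180°W, 90°S): lon 50.8796, lat 102.4491.
Field (20°×10°, letters A–R): 50.8796/20 → 2 → C, 102.4491/10 → 10 → K; chars CK.
Square (2°×1°, digits 0–9): 10.8796/2 → 5, 2.4491/1 → 2; chars 52.
Subsquare (5′×2.5′, letters a–x): 0.8796/0.0833333 → 10 → k, 0.4491/0.0416667 → 10 → k; chars kk.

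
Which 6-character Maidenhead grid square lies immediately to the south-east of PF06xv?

PF16au

Longitude subsquare x = 23; +1 → 24, wraps to 0 = a, carry into square.
Longitude square 0; +1 → 1.
Latitude subsquare v = 21; −1 → 20 = u.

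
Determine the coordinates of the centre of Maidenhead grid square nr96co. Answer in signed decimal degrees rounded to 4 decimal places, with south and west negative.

86.6042, 98.2083

Field N=13, R=17: +13·20° lon, +17·10° lat → SW at lon 80°, lat 80°.
Square 9, 6: +9·2° lon, +6·1° lat → SW at lon 98°, lat 86°.
Subsquare c=2, o=14: +2·0.0833333° lon, +14·0.0416667° lat → SW at lon 98.1667°, lat 86.5833°.
Cell spans 0.0833333° lon × 0.0416667° lat. Centre is SW corner plus half of each.
latitude 86.6042, longitude 98.2083.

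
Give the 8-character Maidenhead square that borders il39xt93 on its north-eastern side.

Longitude extended square 9; +1 → 10, wraps to 0, carry into subsquare.
Longitude subsquare x = 23; +1 → 24, wraps to 0 = a, carry into square.
Longitude square 3; +1 → 4.
Latitude extended square 3; +1 → 4.

IL49at04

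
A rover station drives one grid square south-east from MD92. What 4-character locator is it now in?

Longitude square 9; +1 → 10, wraps to 0, carry into field.
Longitude field M = 12; +1 → 13 = N.
Latitude square 2; −1 → 1.

ND01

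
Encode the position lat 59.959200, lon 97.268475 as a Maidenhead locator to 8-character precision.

Shift to the Maidenhead origin (180°W, 90°S): lon 277.26847, lat 149.95920.
Field: lon ⌊277.26847/20⌋ = 13 → N; lat ⌊149.95920/10⌋ = 14 → O.
Square: lon ⌊17.26847/2⌋ = 8; lat ⌊9.95920/1⌋ = 9.
Subsquare: lon ⌊1.26847/0.0833333⌋ = 15 → p; lat ⌊0.95920/0.0416667⌋ = 23 → x.
Extended square: lon ⌊0.01847/0.00833333⌋ = 2; lat ⌊0.00087/0.00416667⌋ = 0.

NO89px20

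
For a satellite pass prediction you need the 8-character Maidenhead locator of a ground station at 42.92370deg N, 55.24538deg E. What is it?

LN72ow91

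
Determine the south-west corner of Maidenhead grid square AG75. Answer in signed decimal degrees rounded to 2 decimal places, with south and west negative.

-25.00, -166.00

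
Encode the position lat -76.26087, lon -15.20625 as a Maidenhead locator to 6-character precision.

IB23jr

Offset from 180°W / 90°S: lon 164.7937°, lat 13.7391°.
Field: lon ⌊164.7937/20⌋ = 8 → I; lat ⌊13.7391/10⌋ = 1 → B.
Square: lon ⌊4.7937/2⌋ = 2; lat ⌊3.7391/1⌋ = 3.
Subsquare: lon ⌊0.7937/0.0833333⌋ = 9 → j; lat ⌊0.7391/0.0416667⌋ = 17 → r.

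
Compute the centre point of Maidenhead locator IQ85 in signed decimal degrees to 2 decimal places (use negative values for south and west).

Field I=8, Q=16: +8·20° lon, +16·10° lat → SW at lon -20°, lat 70°.
Square 8, 5: +8·2° lon, +5·1° lat → SW at lon -4°, lat 75°.
Cell spans 2° lon × 1° lat. Centre is SW corner plus half of each.
latitude 75.50, longitude -3.00.

75.50, -3.00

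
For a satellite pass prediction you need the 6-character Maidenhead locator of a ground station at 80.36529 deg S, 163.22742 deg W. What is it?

Add 180° to longitude and 90° to latitude: 16.7726, 9.6347.
Field (20°×10°, letters A–R): 16.7726/20 → 0 → A, 9.6347/10 → 0 → A; chars AA.
Square (2°×1°, digits 0–9): 16.7726/2 → 8, 9.6347/1 → 9; chars 89.
Subsquare (5′×2.5′, letters a–x): 0.7726/0.0833333 → 9 → j, 0.6347/0.0416667 → 15 → p; chars jp.

AA89jp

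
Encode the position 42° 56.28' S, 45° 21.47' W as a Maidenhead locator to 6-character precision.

Shift to the Maidenhead origin (180°W, 90°S): lon 134.6422, lat 47.0620.
Field: 134.6422/20 → 6 → G, 47.0620/10 → 4 → E; chars GE.
Square: 14.6422/2 → 7, 7.0620/1 → 7; chars 77.
Subsquare: 0.6422/0.0833333 → 7 → h, 0.0620/0.0416667 → 1 → b; chars hb.

GE77hb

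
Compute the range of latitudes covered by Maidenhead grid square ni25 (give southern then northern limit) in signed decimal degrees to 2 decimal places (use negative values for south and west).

-5.00, -4.00

Field N=13, I=8: +13·20° lon, +8·10° lat → SW at lon 80°, lat -10°.
Square 2, 5: +2·2° lon, +5·1° lat → SW at lon 84°, lat -5°.
Cell spans 2° lon × 1° lat.
south -5.00, north -4.00.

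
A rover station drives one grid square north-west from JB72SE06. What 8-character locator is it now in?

Longitude extended square 0; −1 → -1, wraps to 9, carry into subsquare.
Longitude subsquare s = 18; −1 → 17 = r.
Latitude extended square 6; +1 → 7.

JB72re97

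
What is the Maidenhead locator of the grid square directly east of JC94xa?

KC04aa

Longitude subsquare x = 23; +1 → 24, wraps to 0 = a, carry into square.
Longitude square 9; +1 → 10, wraps to 0, carry into field.
Longitude field J = 9; +1 → 10 = K.
The latitude characters are unchanged.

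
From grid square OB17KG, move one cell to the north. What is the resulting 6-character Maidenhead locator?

Latitude subsquare g = 6; +1 → 7 = h.
The longitude characters are unchanged.

OB17kh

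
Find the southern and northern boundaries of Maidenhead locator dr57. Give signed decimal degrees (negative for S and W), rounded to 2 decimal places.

Field D=3, R=17: +3·20° lon, +17·10° lat → SW at lon -120°, lat 80°.
Square 5, 7: +5·2° lon, +7·1° lat → SW at lon -110°, lat 87°.
Cell spans 2° lon × 1° lat.
south 87.00, north 88.00.

87.00, 88.00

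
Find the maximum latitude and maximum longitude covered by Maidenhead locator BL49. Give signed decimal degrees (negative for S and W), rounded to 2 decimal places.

30.00, -150.00

Field B=1, L=11: +1·20° lon, +11·10° lat → SW at lon -160°, lat 20°.
Square 4, 9: +4·2° lon, +9·1° lat → SW at lon -152°, lat 29°.
Cell spans 2° lon × 1° lat. NE corner is SW corner plus one full cell.
latitude 30.00, longitude -150.00.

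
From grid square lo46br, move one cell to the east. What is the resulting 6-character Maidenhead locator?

Longitude subsquare b = 1; +1 → 2 = c.
The latitude characters are unchanged.

LO46cr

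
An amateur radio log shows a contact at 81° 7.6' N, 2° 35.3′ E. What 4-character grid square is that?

Offset from 180°W / 90°S: lon 182.59°, lat 171.13°.
Field: 182.59/20 → 9 → J, 171.13/10 → 17 → R; chars JR.
Square: 2.59/2 → 1, 1.13/1 → 1; chars 11.

JR11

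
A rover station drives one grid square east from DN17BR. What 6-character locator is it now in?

DN17cr

Longitude subsquare b = 1; +1 → 2 = c.
The latitude characters are unchanged.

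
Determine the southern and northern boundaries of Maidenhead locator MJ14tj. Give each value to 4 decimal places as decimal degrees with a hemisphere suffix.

4.3750° N, 4.4167° N

Field M=12, J=9: +12·20° lon, +9·10° lat → SW at lon 60°, lat 0°.
Square 1, 4: +1·2° lon, +4·1° lat → SW at lon 62°, lat 4°.
Subsquare t=19, j=9: +19·0.0833333° lon, +9·0.0416667° lat → SW at lon 63.5833°, lat 4.375°.
Cell spans 0.0833333° lon × 0.0416667° lat.
south 4.3750° N, north 4.4167° N.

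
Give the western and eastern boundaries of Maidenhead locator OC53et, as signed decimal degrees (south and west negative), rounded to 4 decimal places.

Field O=14, C=2: +14·20° lon, +2·10° lat → SW at lon 100°, lat -70°.
Square 5, 3: +5·2° lon, +3·1° lat → SW at lon 110°, lat -67°.
Subsquare e=4, t=19: +4·0.0833333° lon, +19·0.0416667° lat → SW at lon 110.333°, lat -66.2083°.
Cell spans 0.0833333° lon × 0.0416667° lat.
west 110.3333, east 110.4167.

110.3333, 110.4167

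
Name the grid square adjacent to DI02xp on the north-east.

DI12aq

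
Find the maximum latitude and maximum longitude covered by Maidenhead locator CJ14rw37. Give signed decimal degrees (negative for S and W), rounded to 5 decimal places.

Field C=2, J=9: +2·20° lon, +9·10° lat → SW at lon -140°, lat 0°.
Square 1, 4: +1·2° lon, +4·1° lat → SW at lon -138°, lat 4°.
Subsquare r=17, w=22: +17·0.0833333° lon, +22·0.0416667° lat → SW at lon -136.583°, lat 4.91667°.
Extended square 3, 7: +3·0.00833333° lon, +7·0.00416667° lat → SW at lon -136.558°, lat 4.94583°.
Cell spans 0.00833333° lon × 0.00416667° lat. NE corner is SW corner plus one full cell.
latitude 4.95000, longitude -136.55000.

4.95000, -136.55000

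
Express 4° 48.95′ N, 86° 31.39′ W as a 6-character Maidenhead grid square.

EJ64rt

Offset from 180°W / 90°S: lon 93.4768°, lat 94.8158°.
Field: 93.4768/20 → 4 → E, 94.8158/10 → 9 → J; chars EJ.
Square: 13.4768/2 → 6, 4.8158/1 → 4; chars 64.
Subsquare: 1.4768/0.0833333 → 17 → r, 0.8158/0.0416667 → 19 → t; chars rt.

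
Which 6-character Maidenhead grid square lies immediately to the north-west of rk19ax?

Longitude subsquare a = 0; −1 → -1, wraps to 23 = x, carry into square.
Longitude square 1; −1 → 0.
Latitude subsquare x = 23; +1 → 24, wraps to 0 = a, carry into square.
Latitude square 9; +1 → 10, wraps to 0, carry into field.
Latitude field K = 10; +1 → 11 = L.

RL00xa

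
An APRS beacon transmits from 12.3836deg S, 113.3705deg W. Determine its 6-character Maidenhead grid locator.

DH37ho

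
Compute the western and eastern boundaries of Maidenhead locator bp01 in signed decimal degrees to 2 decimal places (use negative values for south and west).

-160.00, -158.00

Field B=1, P=15: +1·20° lon, +15·10° lat → SW at lon -160°, lat 60°.
Square 0, 1: +0·2° lon, +1·1° lat → SW at lon -160°, lat 61°.
Cell spans 2° lon × 1° lat.
west -160.00, east -158.00.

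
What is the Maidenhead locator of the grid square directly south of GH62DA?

GH61dx

Latitude subsquare a = 0; −1 → -1, wraps to 23 = x, carry into square.
Latitude square 2; −1 → 1.
The longitude characters are unchanged.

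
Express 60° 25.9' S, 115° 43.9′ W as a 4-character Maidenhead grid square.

Add 180° to longitude and 90° to latitude: 64.27, 29.57.
Field: 64.27/20 → 3 → D, 29.57/10 → 2 → C; chars DC.
Square: 4.27/2 → 2, 9.57/1 → 9; chars 29.

DC29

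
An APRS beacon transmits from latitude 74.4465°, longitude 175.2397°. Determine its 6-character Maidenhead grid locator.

RQ74ok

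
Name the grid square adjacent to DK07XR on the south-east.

Longitude subsquare x = 23; +1 → 24, wraps to 0 = a, carry into square.
Longitude square 0; +1 → 1.
Latitude subsquare r = 17; −1 → 16 = q.

DK17aq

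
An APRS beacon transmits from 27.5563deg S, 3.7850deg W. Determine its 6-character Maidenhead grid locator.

IG82ck

Shift to the Maidenhead origin (180°W, 90°S): lon 176.2150, lat 62.4437.
Field: 176.2150/20 → 8 → I, 62.4437/10 → 6 → G; chars IG.
Square: 16.2150/2 → 8, 2.4437/1 → 2; chars 82.
Subsquare: 0.2150/0.0833333 → 2 → c, 0.4437/0.0416667 → 10 → k; chars ck.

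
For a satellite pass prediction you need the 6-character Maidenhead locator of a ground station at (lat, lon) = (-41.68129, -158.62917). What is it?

BE08qh

Offset from 180°W / 90°S: lon 21.3708°, lat 48.3187°.
Field (20°×10°, letters A–R): 21.3708/20 → 1 → B, 48.3187/10 → 4 → E; chars BE.
Square (2°×1°, digits 0–9): 1.3708/2 → 0, 8.3187/1 → 8; chars 08.
Subsquare (5′×2.5′, letters a–x): 1.3708/0.0833333 → 16 → q, 0.3187/0.0416667 → 7 → h; chars qh.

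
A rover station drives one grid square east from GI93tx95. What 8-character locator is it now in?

GI93ux05

Longitude extended square 9; +1 → 10, wraps to 0, carry into subsquare.
Longitude subsquare t = 19; +1 → 20 = u.
The latitude characters are unchanged.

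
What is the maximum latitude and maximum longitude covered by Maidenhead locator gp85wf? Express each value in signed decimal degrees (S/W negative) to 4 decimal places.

65.2500, -42.0833

Field G=6, P=15: +6·20° lon, +15·10° lat → SW at lon -60°, lat 60°.
Square 8, 5: +8·2° lon, +5·1° lat → SW at lon -44°, lat 65°.
Subsquare w=22, f=5: +22·0.0833333° lon, +5·0.0416667° lat → SW at lon -42.1667°, lat 65.2083°.
Cell spans 0.0833333° lon × 0.0416667° lat. NE corner is SW corner plus one full cell.
latitude 65.2500, longitude -42.0833.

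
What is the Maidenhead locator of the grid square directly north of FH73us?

FH73ut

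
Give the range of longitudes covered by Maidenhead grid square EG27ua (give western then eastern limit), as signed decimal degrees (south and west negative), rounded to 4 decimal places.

-94.3333, -94.2500

Field E=4, G=6: +4·20° lon, +6·10° lat → SW at lon -100°, lat -30°.
Square 2, 7: +2·2° lon, +7·1° lat → SW at lon -96°, lat -23°.
Subsquare u=20, a=0: +20·0.0833333° lon, +0·0.0416667° lat → SW at lon -94.3333°, lat -23°.
Cell spans 0.0833333° lon × 0.0416667° lat.
west -94.3333, east -94.2500.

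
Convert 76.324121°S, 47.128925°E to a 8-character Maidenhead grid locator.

LB33nq52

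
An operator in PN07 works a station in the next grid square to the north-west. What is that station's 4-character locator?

ON98

Longitude square 0; −1 → -1, wraps to 9, carry into field.
Longitude field P = 15; −1 → 14 = O.
Latitude square 7; +1 → 8.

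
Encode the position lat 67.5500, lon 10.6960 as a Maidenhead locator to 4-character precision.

Offset from 180°W / 90°S: lon 190.70°, lat 157.55°.
Field (20°×10°, letters A–R): lon ⌊190.70/20⌋ = 9 → J; lat ⌊157.55/10⌋ = 15 → P.
Square (2°×1°, digits 0–9): lon ⌊10.70/2⌋ = 5; lat ⌊7.55/1⌋ = 7.

JP57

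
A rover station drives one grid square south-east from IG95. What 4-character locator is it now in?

JG04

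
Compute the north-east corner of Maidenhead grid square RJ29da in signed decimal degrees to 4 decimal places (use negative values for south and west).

Field R=17, J=9: +17·20° lon, +9·10° lat → SW at lon 160°, lat 0°.
Square 2, 9: +2·2° lon, +9·1° lat → SW at lon 164°, lat 9°.
Subsquare d=3, a=0: +3·0.0833333° lon, +0·0.0416667° lat → SW at lon 164.25°, lat 9°.
Cell spans 0.0833333° lon × 0.0416667° lat. NE corner is SW corner plus one full cell.
latitude 9.0417, longitude 164.3333.

9.0417, 164.3333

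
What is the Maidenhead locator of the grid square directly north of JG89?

JH80

Latitude square 9; +1 → 10, wraps to 0, carry into field.
Latitude field G = 6; +1 → 7 = H.
The longitude characters are unchanged.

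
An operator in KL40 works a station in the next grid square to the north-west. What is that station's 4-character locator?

Longitude square 4; −1 → 3.
Latitude square 0; +1 → 1.

KL31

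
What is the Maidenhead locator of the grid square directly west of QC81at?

QC71xt

Longitude subsquare a = 0; −1 → -1, wraps to 23 = x, carry into square.
Longitude square 8; −1 → 7.
The latitude characters are unchanged.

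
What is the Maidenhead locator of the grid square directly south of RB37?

RB36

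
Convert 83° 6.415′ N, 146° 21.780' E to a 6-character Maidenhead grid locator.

QR33ec

Add 180° to longitude and 90° to latitude: 326.3630, 173.1069.
Field (20°×10°, letters A–R): lon ⌊326.3630/20⌋ = 16 → Q; lat ⌊173.1069/10⌋ = 17 → R.
Square (2°×1°, digits 0–9): lon ⌊6.3630/2⌋ = 3; lat ⌊3.1069/1⌋ = 3.
Subsquare (5′×2.5′, letters a–x): lon ⌊0.3630/0.0833333⌋ = 4 → e; lat ⌊0.1069/0.0416667⌋ = 2 → c.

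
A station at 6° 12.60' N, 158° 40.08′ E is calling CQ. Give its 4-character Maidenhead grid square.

Offset from 180°W / 90°S: lon 338.67°, lat 96.21°.
Field: lon ⌊338.67/20⌋ = 16 → Q; lat ⌊96.21/10⌋ = 9 → J.
Square: lon ⌊18.67/2⌋ = 9; lat ⌊6.21/1⌋ = 6.

QJ96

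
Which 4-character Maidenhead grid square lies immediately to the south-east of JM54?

Longitude square 5; +1 → 6.
Latitude square 4; −1 → 3.

JM63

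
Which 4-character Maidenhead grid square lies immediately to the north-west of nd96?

ND87

Longitude square 9; −1 → 8.
Latitude square 6; +1 → 7.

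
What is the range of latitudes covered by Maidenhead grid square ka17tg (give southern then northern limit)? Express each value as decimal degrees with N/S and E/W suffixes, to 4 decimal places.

Field K=10, A=0: +10·20° lon, +0·10° lat → SW at lon 20°, lat -90°.
Square 1, 7: +1·2° lon, +7·1° lat → SW at lon 22°, lat -83°.
Subsquare t=19, g=6: +19·0.0833333° lon, +6·0.0416667° lat → SW at lon 23.5833°, lat -82.75°.
Cell spans 0.0833333° lon × 0.0416667° lat.
south 82.7500° S, north 82.7083° S.

82.7500° S, 82.7083° S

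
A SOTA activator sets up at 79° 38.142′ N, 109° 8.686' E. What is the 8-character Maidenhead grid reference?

Shift to the Maidenhead origin (180°W, 90°S): lon 289.14477, lat 169.63570.
Field: lon ⌊289.14477/20⌋ = 14 → O; lat ⌊169.63570/10⌋ = 16 → Q.
Square: lon ⌊9.14477/2⌋ = 4; lat ⌊9.63570/1⌋ = 9.
Subsquare: lon ⌊1.14477/0.0833333⌋ = 13 → n; lat ⌊0.63570/0.0416667⌋ = 15 → p.
Extended square: lon ⌊0.06143/0.00833333⌋ = 7; lat ⌊0.01070/0.00416667⌋ = 2.

OQ49np72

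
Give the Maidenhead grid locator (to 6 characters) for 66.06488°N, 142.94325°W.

BP86mb

Offset from 180°W / 90°S: lon 37.0567°, lat 156.0649°.
Field: lon ⌊37.0567/20⌋ = 1 → B; lat ⌊156.0649/10⌋ = 15 → P.
Square: lon ⌊17.0567/2⌋ = 8; lat ⌊6.0649/1⌋ = 6.
Subsquare: lon ⌊1.0567/0.0833333⌋ = 12 → m; lat ⌊0.0649/0.0416667⌋ = 1 → b.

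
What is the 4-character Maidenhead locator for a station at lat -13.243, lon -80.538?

Add 180° to longitude and 90° to latitude: 99.46, 76.76.
Field (20°×10°, letters A–R): lon ⌊99.46/20⌋ = 4 → E; lat ⌊76.76/10⌋ = 7 → H.
Square (2°×1°, digits 0–9): lon ⌊19.46/2⌋ = 9; lat ⌊6.76/1⌋ = 6.

EH96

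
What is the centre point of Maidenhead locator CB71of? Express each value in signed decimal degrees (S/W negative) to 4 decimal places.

-78.7708, -124.7917

Field C=2, B=1: +2·20° lon, +1·10° lat → SW at lon -140°, lat -80°.
Square 7, 1: +7·2° lon, +1·1° lat → SW at lon -126°, lat -79°.
Subsquare o=14, f=5: +14·0.0833333° lon, +5·0.0416667° lat → SW at lon -124.833°, lat -78.7917°.
Cell spans 0.0833333° lon × 0.0416667° lat. Centre is SW corner plus half of each.
latitude -78.7708, longitude -124.7917.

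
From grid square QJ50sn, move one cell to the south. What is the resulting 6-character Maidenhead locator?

QJ50sm

Latitude subsquare n = 13; −1 → 12 = m.
The longitude characters are unchanged.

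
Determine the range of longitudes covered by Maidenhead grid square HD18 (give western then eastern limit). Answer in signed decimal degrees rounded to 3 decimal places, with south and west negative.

-38.000, -36.000

Field H=7, D=3: +7·20° lon, +3·10° lat → SW at lon -40°, lat -60°.
Square 1, 8: +1·2° lon, +8·1° lat → SW at lon -38°, lat -52°.
Cell spans 2° lon × 1° lat.
west -38.000, east -36.000.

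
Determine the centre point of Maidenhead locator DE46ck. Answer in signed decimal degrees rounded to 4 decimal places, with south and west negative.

Field D=3, E=4: +3·20° lon, +4·10° lat → SW at lon -120°, lat -50°.
Square 4, 6: +4·2° lon, +6·1° lat → SW at lon -112°, lat -44°.
Subsquare c=2, k=10: +2·0.0833333° lon, +10·0.0416667° lat → SW at lon -111.833°, lat -43.5833°.
Cell spans 0.0833333° lon × 0.0416667° lat. Centre is SW corner plus half of each.
latitude -43.5625, longitude -111.7917.

-43.5625, -111.7917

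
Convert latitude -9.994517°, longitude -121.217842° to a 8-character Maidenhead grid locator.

CI90ja31

Offset from 180°W / 90°S: lon 58.78216°, lat 80.00548°.
Field (20°×10°, letters A–R): 58.78216/20 → 2 → C, 80.00548/10 → 8 → I; chars CI.
Square (2°×1°, digits 0–9): 18.78216/2 → 9, 0.00548/1 → 0; chars 90.
Subsquare (5′×2.5′, letters a–x): 0.78216/0.0833333 → 9 → j, 0.00548/0.0416667 → 0 → a; chars ja.
Extended square (30″×15″, digits 0–9): 0.03216/0.00833333 → 3, 0.00548/0.00416667 → 1; chars 31.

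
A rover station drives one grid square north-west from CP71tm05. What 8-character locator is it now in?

CP71sm96

Longitude extended square 0; −1 → -1, wraps to 9, carry into subsquare.
Longitude subsquare t = 19; −1 → 18 = s.
Latitude extended square 5; +1 → 6.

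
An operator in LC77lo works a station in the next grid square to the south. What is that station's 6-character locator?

LC77ln

Latitude subsquare o = 14; −1 → 13 = n.
The longitude characters are unchanged.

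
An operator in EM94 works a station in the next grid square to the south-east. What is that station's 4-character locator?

Longitude square 9; +1 → 10, wraps to 0, carry into field.
Longitude field E = 4; +1 → 5 = F.
Latitude square 4; −1 → 3.

FM03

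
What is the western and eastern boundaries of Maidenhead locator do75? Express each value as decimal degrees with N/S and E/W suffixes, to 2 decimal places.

106.00° W, 104.00° W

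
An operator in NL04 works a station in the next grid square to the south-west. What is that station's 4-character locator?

Longitude square 0; −1 → -1, wraps to 9, carry into field.
Longitude field N = 13; −1 → 12 = M.
Latitude square 4; −1 → 3.

ML93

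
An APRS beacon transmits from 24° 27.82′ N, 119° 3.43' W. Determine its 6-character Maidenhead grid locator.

DL04ll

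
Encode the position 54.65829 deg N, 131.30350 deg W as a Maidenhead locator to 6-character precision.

CO44ip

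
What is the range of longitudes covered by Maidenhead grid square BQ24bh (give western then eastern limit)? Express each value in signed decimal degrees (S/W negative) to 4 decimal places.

-155.9167, -155.8333

Field B=1, Q=16: +1·20° lon, +16·10° lat → SW at lon -160°, lat 70°.
Square 2, 4: +2·2° lon, +4·1° lat → SW at lon -156°, lat 74°.
Subsquare b=1, h=7: +1·0.0833333° lon, +7·0.0416667° lat → SW at lon -155.917°, lat 74.2917°.
Cell spans 0.0833333° lon × 0.0416667° lat.
west -155.9167, east -155.8333.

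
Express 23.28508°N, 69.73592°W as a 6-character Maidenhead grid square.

FL53dg

Offset from 180°W / 90°S: lon 110.2641°, lat 113.2851°.
Field: 110.2641/20 → 5 → F, 113.2851/10 → 11 → L; chars FL.
Square: 10.2641/2 → 5, 3.2851/1 → 3; chars 53.
Subsquare: 0.2641/0.0833333 → 3 → d, 0.2851/0.0416667 → 6 → g; chars dg.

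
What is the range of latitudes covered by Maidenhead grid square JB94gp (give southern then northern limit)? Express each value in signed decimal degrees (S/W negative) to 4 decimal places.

-75.3750, -75.3333

Field J=9, B=1: +9·20° lon, +1·10° lat → SW at lon 0°, lat -80°.
Square 9, 4: +9·2° lon, +4·1° lat → SW at lon 18°, lat -76°.
Subsquare g=6, p=15: +6·0.0833333° lon, +15·0.0416667° lat → SW at lon 18.5°, lat -75.375°.
Cell spans 0.0833333° lon × 0.0416667° lat.
south -75.3750, north -75.3333.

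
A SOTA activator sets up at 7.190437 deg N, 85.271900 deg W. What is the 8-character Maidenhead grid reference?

EJ77ie75

Offset from 180°W / 90°S: lon 94.72810°, lat 97.19044°.
Field (20°×10°, letters A–R): lon ⌊94.72810/20⌋ = 4 → E; lat ⌊97.19044/10⌋ = 9 → J.
Square (2°×1°, digits 0–9): lon ⌊14.72810/2⌋ = 7; lat ⌊7.19044/1⌋ = 7.
Subsquare (5′×2.5′, letters a–x): lon ⌊0.72810/0.0833333⌋ = 8 → i; lat ⌊0.19044/0.0416667⌋ = 4 → e.
Extended square (30″×15″, digits 0–9): lon ⌊0.06143/0.00833333⌋ = 7; lat ⌊0.02377/0.00416667⌋ = 5.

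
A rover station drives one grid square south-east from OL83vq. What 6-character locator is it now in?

Longitude subsquare v = 21; +1 → 22 = w.
Latitude subsquare q = 16; −1 → 15 = p.

OL83wp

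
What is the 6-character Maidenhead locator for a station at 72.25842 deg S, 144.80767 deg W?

Shift to the Maidenhead origin (180°W, 90°S): lon 35.1923, lat 17.7416.
Field (20°×10°, letters A–R): 35.1923/20 → 1 → B, 17.7416/10 → 1 → B; chars BB.
Square (2°×1°, digits 0–9): 15.1923/2 → 7, 7.7416/1 → 7; chars 77.
Subsquare (5′×2.5′, letters a–x): 1.1923/0.0833333 → 14 → o, 0.7416/0.0416667 → 17 → r; chars or.

BB77or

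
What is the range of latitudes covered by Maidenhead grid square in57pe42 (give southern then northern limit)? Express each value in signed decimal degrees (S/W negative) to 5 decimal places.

47.17500, 47.17917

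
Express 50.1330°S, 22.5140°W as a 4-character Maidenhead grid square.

HD89

Shift to the Maidenhead origin (180°W, 90°S): lon 157.49, lat 39.87.
Field: 157.49/20 → 7 → H, 39.87/10 → 3 → D; chars HD.
Square: 17.49/2 → 8, 9.87/1 → 9; chars 89.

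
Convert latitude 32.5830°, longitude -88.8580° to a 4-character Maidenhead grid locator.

EM52

Offset from 180°W / 90°S: lon 91.14°, lat 122.58°.
Field (20°×10°, letters A–R): 91.14/20 → 4 → E, 122.58/10 → 12 → M; chars EM.
Square (2°×1°, digits 0–9): 11.14/2 → 5, 2.58/1 → 2; chars 52.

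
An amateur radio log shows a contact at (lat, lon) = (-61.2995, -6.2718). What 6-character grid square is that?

Shift to the Maidenhead origin (180°W, 90°S): lon 173.7282, lat 28.7005.
Field: 173.7282/20 → 8 → I, 28.7005/10 → 2 → C; chars IC.
Square: 13.7282/2 → 6, 8.7005/1 → 8; chars 68.
Subsquare: 1.7282/0.0833333 → 20 → u, 0.7005/0.0416667 → 16 → q; chars uq.

IC68uq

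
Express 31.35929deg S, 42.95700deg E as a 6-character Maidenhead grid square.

LF18lp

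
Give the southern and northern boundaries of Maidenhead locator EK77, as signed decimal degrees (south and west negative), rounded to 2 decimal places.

Field E=4, K=10: +4·20° lon, +10·10° lat → SW at lon -100°, lat 10°.
Square 7, 7: +7·2° lon, +7·1° lat → SW at lon -86°, lat 17°.
Cell spans 2° lon × 1° lat.
south 17.00, north 18.00.

17.00, 18.00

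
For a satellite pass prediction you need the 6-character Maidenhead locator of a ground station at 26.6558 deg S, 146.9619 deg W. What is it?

BG63mi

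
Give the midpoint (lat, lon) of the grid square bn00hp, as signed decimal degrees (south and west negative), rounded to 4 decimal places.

Field B=1, N=13: +1·20° lon, +13·10° lat → SW at lon -160°, lat 40°.
Square 0, 0: +0·2° lon, +0·1° lat → SW at lon -160°, lat 40°.
Subsquare h=7, p=15: +7·0.0833333° lon, +15·0.0416667° lat → SW at lon -159.417°, lat 40.625°.
Cell spans 0.0833333° lon × 0.0416667° lat. Centre is SW corner plus half of each.
latitude 40.6458, longitude -159.3750.

40.6458, -159.3750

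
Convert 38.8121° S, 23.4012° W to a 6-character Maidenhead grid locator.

Add 180° to longitude and 90° to latitude: 156.5988, 51.1879.
Field: lon ⌊156.5988/20⌋ = 7 → H; lat ⌊51.1879/10⌋ = 5 → F.
Square: lon ⌊16.5988/2⌋ = 8; lat ⌊1.1879/1⌋ = 1.
Subsquare: lon ⌊0.5988/0.0833333⌋ = 7 → h; lat ⌊0.1879/0.0416667⌋ = 4 → e.

HF81he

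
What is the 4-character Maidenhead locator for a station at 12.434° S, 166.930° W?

AH67

Add 180° to longitude and 90° to latitude: 13.07, 77.57.
Field (20°×10°, letters A–R): 13.07/20 → 0 → A, 77.57/10 → 7 → H; chars AH.
Square (2°×1°, digits 0–9): 13.07/2 → 6, 7.57/1 → 7; chars 67.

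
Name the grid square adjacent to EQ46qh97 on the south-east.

EQ46rh06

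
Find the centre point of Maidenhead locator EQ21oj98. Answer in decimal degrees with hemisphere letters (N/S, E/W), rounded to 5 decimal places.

Field E=4, Q=16: +4·20° lon, +16·10° lat → SW at lon -100°, lat 70°.
Square 2, 1: +2·2° lon, +1·1° lat → SW at lon -96°, lat 71°.
Subsquare o=14, j=9: +14·0.0833333° lon, +9·0.0416667° lat → SW at lon -94.8333°, lat 71.375°.
Extended square 9, 8: +9·0.00833333° lon, +8·0.00416667° lat → SW at lon -94.7583°, lat 71.4083°.
Cell spans 0.00833333° lon × 0.00416667° lat. Centre is SW corner plus half of each.
latitude 71.41042° N, longitude 94.75417° W.

71.41042° N, 94.75417° W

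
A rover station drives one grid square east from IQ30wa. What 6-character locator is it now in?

IQ30xa

Longitude subsquare w = 22; +1 → 23 = x.
The latitude characters are unchanged.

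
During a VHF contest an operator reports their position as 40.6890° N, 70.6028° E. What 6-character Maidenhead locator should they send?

Shift to the Maidenhead origin (180°W, 90°S): lon 250.6028, lat 130.6890.
Field (20°×10°, letters A–R): lon ⌊250.6028/20⌋ = 12 → M; lat ⌊130.6890/10⌋ = 13 → N.
Square (2°×1°, digits 0–9): lon ⌊10.6028/2⌋ = 5; lat ⌊0.6890/1⌋ = 0.
Subsquare (5′×2.5′, letters a–x): lon ⌊0.6028/0.0833333⌋ = 7 → h; lat ⌊0.6890/0.0416667⌋ = 16 → q.

MN50hq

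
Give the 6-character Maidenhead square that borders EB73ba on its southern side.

Latitude subsquare a = 0; −1 → -1, wraps to 23 = x, carry into square.
Latitude square 3; −1 → 2.
The longitude characters are unchanged.

EB72bx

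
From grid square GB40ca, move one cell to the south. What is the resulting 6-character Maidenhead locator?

Latitude subsquare a = 0; −1 → -1, wraps to 23 = x, carry into square.
Latitude square 0; −1 → -1, wraps to 9, carry into field.
Latitude field B = 1; −1 → 0 = A.
The longitude characters are unchanged.

GA49cx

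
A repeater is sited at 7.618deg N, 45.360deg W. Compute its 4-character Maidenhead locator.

Add 180° to longitude and 90° to latitude: 134.64, 97.62.
Field: 134.64/20 → 6 → G, 97.62/10 → 9 → J; chars GJ.
Square: 14.64/2 → 7, 7.62/1 → 7; chars 77.

GJ77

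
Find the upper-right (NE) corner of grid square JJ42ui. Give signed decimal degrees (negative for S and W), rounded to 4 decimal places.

Field J=9, J=9: +9·20° lon, +9·10° lat → SW at lon 0°, lat 0°.
Square 4, 2: +4·2° lon, +2·1° lat → SW at lon 8°, lat 2°.
Subsquare u=20, i=8: +20·0.0833333° lon, +8·0.0416667° lat → SW at lon 9.66667°, lat 2.33333°.
Cell spans 0.0833333° lon × 0.0416667° lat. NE corner is SW corner plus one full cell.
latitude 2.3750, longitude 9.7500.

2.3750, 9.7500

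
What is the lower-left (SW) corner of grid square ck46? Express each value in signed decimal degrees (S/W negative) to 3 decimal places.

16.000, -132.000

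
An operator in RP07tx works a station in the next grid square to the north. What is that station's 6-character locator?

RP08ta

Latitude subsquare x = 23; +1 → 24, wraps to 0 = a, carry into square.
Latitude square 7; +1 → 8.
The longitude characters are unchanged.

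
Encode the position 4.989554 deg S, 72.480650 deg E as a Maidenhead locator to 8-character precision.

MI65fa72

Shift to the Maidenhead origin (180°W, 90°S): lon 252.48065, lat 85.01045.
Field: lon ⌊252.48065/20⌋ = 12 → M; lat ⌊85.01045/10⌋ = 8 → I.
Square: lon ⌊12.48065/2⌋ = 6; lat ⌊5.01045/1⌋ = 5.
Subsquare: lon ⌊0.48065/0.0833333⌋ = 5 → f; lat ⌊0.01045/0.0416667⌋ = 0 → a.
Extended square: lon ⌊0.06398/0.00833333⌋ = 7; lat ⌊0.01045/0.00416667⌋ = 2.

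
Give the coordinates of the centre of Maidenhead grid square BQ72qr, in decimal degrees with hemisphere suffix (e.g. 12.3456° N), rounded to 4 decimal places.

72.7292° N, 144.6250° W

Field B=1, Q=16: +1·20° lon, +16·10° lat → SW at lon -160°, lat 70°.
Square 7, 2: +7·2° lon, +2·1° lat → SW at lon -146°, lat 72°.
Subsquare q=16, r=17: +16·0.0833333° lon, +17·0.0416667° lat → SW at lon -144.667°, lat 72.7083°.
Cell spans 0.0833333° lon × 0.0416667° lat. Centre is SW corner plus half of each.
latitude 72.7292° N, longitude 144.6250° W.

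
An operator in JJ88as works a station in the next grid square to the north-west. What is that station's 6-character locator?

Longitude subsquare a = 0; −1 → -1, wraps to 23 = x, carry into square.
Longitude square 8; −1 → 7.
Latitude subsquare s = 18; +1 → 19 = t.

JJ78xt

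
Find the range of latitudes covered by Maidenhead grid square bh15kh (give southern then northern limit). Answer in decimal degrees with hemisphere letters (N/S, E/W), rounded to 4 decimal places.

Field B=1, H=7: +1·20° lon, +7·10° lat → SW at lon -160°, lat -20°.
Square 1, 5: +1·2° lon, +5·1° lat → SW at lon -158°, lat -15°.
Subsquare k=10, h=7: +10·0.0833333° lon, +7·0.0416667° lat → SW at lon -157.167°, lat -14.7083°.
Cell spans 0.0833333° lon × 0.0416667° lat.
south 14.7083° S, north 14.6667° S.

14.7083° S, 14.6667° S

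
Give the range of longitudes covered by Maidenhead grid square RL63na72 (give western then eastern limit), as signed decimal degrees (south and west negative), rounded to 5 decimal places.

Field R=17, L=11: +17·20° lon, +11·10° lat → SW at lon 160°, lat 20°.
Square 6, 3: +6·2° lon, +3·1° lat → SW at lon 172°, lat 23°.
Subsquare n=13, a=0: +13·0.0833333° lon, +0·0.0416667° lat → SW at lon 173.083°, lat 23°.
Extended square 7, 2: +7·0.00833333° lon, +2·0.00416667° lat → SW at lon 173.142°, lat 23.0083°.
Cell spans 0.00833333° lon × 0.00416667° lat.
west 173.14167, east 173.15000.

173.14167, 173.15000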